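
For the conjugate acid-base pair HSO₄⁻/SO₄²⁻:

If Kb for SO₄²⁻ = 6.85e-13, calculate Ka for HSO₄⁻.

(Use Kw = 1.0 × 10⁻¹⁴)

For a conjugate pair Ka × Kb = Kw, so Ka = Kw/Kb = 1.0 × 10⁻¹⁴ / 6.85e-13 = 1.46e-02.

K_a = 1.46e-02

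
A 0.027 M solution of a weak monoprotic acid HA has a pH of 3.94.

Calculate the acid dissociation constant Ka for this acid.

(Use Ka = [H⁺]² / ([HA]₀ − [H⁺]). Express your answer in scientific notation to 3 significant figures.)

[H⁺] = 10^(−pH) = 10^(−3.94) = 1.148e-04 M. For HA ⇌ H⁺ + A⁻, Ka = [H⁺][A⁻]/[HA] = [H⁺]² / ([HA]₀ − [H⁺]) = (1.148e-04)² / (0.027 − 1.148e-04) = 4.90e-07.

K_a = 4.90e-07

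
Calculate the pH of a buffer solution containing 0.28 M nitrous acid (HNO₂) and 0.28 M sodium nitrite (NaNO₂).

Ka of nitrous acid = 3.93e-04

pKa = -log(3.93e-04) = 3.41. pH = pKa + log([A⁻]/[HA]) = 3.41 + log(0.28/0.28)

pH = 3.41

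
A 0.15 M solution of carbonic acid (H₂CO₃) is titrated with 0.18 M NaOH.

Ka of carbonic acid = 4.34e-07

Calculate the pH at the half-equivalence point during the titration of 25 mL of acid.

At half-equivalence [HA] = [A⁻], so Henderson-Hasselbalch gives pH = pKa = -log(4.34e-07) = 6.36.

pH = pKa = 6.36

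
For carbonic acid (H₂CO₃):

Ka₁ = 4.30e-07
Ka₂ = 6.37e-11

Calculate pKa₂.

pKa₂ = -log(Ka₂) = -log(6.37e-11) = 10.20.

pK_{a2} = 10.20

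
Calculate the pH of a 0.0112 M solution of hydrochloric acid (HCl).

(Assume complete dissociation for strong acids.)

[H⁺] = 0.0112 M for strong acid. pH = -log[H⁺] = -log(0.0112)

pH = 1.95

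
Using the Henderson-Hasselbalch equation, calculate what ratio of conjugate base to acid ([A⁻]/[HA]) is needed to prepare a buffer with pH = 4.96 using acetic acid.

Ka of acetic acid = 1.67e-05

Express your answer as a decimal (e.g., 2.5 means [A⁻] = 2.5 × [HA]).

pKa = -log(1.67e-05) = 4.7773. pH = pKa + log([A⁻]/[HA]), so log([A⁻]/[HA]) = pH − pKa = 4.96 − 4.7773 = 0.1827. [A⁻]/[HA] = 10^(0.1827) = 1.52

[A⁻]/[HA] = 1.52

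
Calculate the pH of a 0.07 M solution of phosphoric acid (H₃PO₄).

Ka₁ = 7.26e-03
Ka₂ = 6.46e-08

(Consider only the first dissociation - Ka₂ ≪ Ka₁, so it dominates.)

First dissociation dominates. From Ka₁ = [H⁺][HA⁻]/[H₂A], x² + Ka₁·x − Ka₁·C = 0 with C = 0.07 M and Ka₁ = 7.26e-03. Solving: [H⁺] = (−Ka₁ + √(Ka₁² + 4·Ka₁·C)) / 2 = 1.9204e-02 M. pH = -log(1.9204e-02) = 1.72.

pH = 1.72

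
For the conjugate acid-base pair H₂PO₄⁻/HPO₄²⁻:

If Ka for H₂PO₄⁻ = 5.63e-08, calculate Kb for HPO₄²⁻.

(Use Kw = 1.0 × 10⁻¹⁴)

For a conjugate pair Ka × Kb = Kw, so Kb = Kw/Ka = 1.0 × 10⁻¹⁴ / 5.63e-08 = 1.78e-07.

K_b = 1.78e-07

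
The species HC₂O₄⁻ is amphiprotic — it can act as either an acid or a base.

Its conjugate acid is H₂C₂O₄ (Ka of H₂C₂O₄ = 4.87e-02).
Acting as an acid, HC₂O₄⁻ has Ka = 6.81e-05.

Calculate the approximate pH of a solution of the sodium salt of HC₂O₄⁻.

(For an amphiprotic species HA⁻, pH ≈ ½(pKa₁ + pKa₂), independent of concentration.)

pKa₁ = -log(4.87e-02) = 1.31; pKa₂ = -log(6.81e-05) = 4.17. For an amphiprotic species, pH ≈ ½(pKa₁ + pKa₂) = ½(1.31 + 4.17) = 2.74.

pH = 2.74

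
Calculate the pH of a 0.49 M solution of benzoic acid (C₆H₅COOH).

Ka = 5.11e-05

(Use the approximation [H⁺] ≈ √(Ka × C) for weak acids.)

[H⁺] = √(Ka × C) = √(5.11e-05 × 0.49) = 5.0039e-03. pH = -log(5.0039e-03)

pH = 2.30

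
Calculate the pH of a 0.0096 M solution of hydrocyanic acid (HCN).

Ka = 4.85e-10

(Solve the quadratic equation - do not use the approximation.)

x² + Ka×x - Ka×C = 0. Using quadratic formula: [H⁺] = 2.1575e-06

pH = 5.67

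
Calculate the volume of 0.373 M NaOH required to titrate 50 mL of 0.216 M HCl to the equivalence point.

At equivalence: moles acid = moles base. moles HCl = 0.216 × 50/1000 = 0.0108 mol. V_base = moles / 0.373 × 1000 = 29.0 mL.

V_{base} = 29.0 mL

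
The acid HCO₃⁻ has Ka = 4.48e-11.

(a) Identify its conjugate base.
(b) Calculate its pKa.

(a) The conjugate base is formed by removing one H⁺ from HCO₃⁻, giving CO₃²⁻. (b) pKa = -log(Ka) = -log(4.48e-11) = 10.35.

Conjugate base: CO₃²⁻; pK_a = 10.35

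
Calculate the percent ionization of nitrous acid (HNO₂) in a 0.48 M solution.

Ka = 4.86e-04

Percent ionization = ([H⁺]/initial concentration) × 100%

Using Ka equilibrium: x² + Ka×x - Ka×C = 0. Solving: [H⁺] = 1.5032e-02. Percent = (1.5032e-02/0.48) × 100

Percent ionization = 3.13%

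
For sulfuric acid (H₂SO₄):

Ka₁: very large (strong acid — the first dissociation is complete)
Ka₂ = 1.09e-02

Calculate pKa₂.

pKa₂ = -log(Ka₂) = -log(1.09e-02) = 1.96.

pK_{a2} = 1.96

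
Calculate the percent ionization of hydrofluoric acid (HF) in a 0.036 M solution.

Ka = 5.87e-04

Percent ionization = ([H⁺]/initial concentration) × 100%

Using Ka equilibrium: x² + Ka×x - Ka×C = 0. Solving: [H⁺] = 4.3128e-03. Percent = (4.3128e-03/0.036) × 100

Percent ionization = 12%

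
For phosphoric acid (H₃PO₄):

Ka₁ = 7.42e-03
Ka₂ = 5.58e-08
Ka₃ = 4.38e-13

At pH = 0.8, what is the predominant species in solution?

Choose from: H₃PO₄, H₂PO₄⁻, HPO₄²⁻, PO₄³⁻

pKa₁ = 2.13, pKa₂ = 7.25, pKa₃ = 12.36. For a polyprotic acid the predominant species crosses at each pKa: below pKa_n the protonated form dominates, above it the deprotonated form does. At pH = 0.8, the predominant species is H₃PO₄.

H₃PO₄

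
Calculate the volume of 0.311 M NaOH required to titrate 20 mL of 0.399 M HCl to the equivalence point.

At equivalence: moles acid = moles base. moles HCl = 0.399 × 20/1000 = 0.00798 mol. V_base = moles / 0.311 × 1000 = 25.7 mL.

V_{base} = 25.7 mL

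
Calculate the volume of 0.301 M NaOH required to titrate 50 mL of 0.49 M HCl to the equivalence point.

At equivalence: moles acid = moles base. moles HCl = 0.49 × 50/1000 = 0.0245 mol. V_base = moles / 0.301 × 1000 = 81.4 mL.

V_{base} = 81.4 mL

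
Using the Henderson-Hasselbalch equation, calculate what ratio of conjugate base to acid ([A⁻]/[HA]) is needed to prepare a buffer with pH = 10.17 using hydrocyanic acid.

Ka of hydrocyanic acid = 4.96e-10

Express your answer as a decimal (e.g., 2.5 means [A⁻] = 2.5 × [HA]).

pKa = -log(4.96e-10) = 9.3045. pH = pKa + log([A⁻]/[HA]), so log([A⁻]/[HA]) = pH − pKa = 10.17 − 9.3045 = 0.8655. [A⁻]/[HA] = 10^(0.8655) = 7.34

[A⁻]/[HA] = 7.34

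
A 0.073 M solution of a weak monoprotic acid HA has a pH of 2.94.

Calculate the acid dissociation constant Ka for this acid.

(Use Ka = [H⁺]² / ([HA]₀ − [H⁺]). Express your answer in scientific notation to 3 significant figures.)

[H⁺] = 10^(−pH) = 10^(−2.94) = 1.148e-03 M. For HA ⇌ H⁺ + A⁻, Ka = [H⁺][A⁻]/[HA] = [H⁺]² / ([HA]₀ − [H⁺]) = (1.148e-03)² / (0.073 − 1.148e-03) = 1.83e-05.

K_a = 1.83e-05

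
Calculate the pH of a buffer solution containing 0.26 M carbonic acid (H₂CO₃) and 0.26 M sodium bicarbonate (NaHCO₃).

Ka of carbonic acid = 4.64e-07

pKa = -log(4.64e-07) = 6.33. pH = pKa + log([A⁻]/[HA]) = 6.33 + log(0.26/0.26)

pH = 6.33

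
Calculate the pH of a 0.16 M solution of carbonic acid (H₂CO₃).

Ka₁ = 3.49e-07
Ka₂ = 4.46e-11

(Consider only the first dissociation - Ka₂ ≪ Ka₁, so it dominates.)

First dissociation dominates. From Ka₁ = [H⁺][HA⁻]/[H₂A], x² + Ka₁·x − Ka₁·C = 0 with C = 0.16 M and Ka₁ = 3.49e-07. Solving: [H⁺] = (−Ka₁ + √(Ka₁² + 4·Ka₁·C)) / 2 = 2.3613e-04 M. pH = -log(2.3613e-04) = 3.63.

pH = 3.63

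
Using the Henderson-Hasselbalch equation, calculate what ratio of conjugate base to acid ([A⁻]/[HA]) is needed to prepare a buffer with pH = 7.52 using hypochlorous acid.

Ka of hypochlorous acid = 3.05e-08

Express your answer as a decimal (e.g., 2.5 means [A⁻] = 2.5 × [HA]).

pKa = -log(3.05e-08) = 7.5157. pH = pKa + log([A⁻]/[HA]), so log([A⁻]/[HA]) = pH − pKa = 7.52 − 7.5157 = 0.0043. [A⁻]/[HA] = 10^(0.0043) = 1.01

[A⁻]/[HA] = 1.01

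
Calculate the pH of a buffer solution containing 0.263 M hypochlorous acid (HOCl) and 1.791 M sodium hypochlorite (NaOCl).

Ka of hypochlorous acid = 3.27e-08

pKa = -log(3.27e-08) = 7.49. pH = pKa + log([A⁻]/[HA]) = 7.49 + log(1.791/0.263)

pH = 8.32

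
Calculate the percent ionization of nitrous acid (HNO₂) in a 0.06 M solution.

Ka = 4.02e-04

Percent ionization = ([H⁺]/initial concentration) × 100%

Using Ka equilibrium: x² + Ka×x - Ka×C = 0. Solving: [H⁺] = 4.7143e-03. Percent = (4.7143e-03/0.06) × 100

Percent ionization = 7.86%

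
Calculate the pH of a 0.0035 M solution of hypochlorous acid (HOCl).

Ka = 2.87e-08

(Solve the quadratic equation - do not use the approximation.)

x² + Ka×x - Ka×C = 0. Using quadratic formula: [H⁺] = 1.0008e-05

pH = 5.00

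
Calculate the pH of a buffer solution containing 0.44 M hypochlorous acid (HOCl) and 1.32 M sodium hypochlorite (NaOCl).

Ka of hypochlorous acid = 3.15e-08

pKa = -log(3.15e-08) = 7.50. pH = pKa + log([A⁻]/[HA]) = 7.50 + log(1.32/0.44)

pH = 7.98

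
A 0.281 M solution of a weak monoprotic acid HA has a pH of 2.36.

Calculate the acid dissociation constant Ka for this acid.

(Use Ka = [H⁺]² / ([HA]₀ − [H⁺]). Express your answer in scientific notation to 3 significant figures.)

[H⁺] = 10^(−pH) = 10^(−2.36) = 4.365e-03 M. For HA ⇌ H⁺ + A⁻, Ka = [H⁺][A⁻]/[HA] = [H⁺]² / ([HA]₀ − [H⁺]) = (4.365e-03)² / (0.281 − 4.365e-03) = 6.89e-05.

K_a = 6.89e-05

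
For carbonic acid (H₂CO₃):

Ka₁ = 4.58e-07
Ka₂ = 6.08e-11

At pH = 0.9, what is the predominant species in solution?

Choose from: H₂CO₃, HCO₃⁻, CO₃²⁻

pKa₁ = 6.34, pKa₂ = 10.22. For a polyprotic acid the predominant species crosses at each pKa: below pKa_n the protonated form dominates, above it the deprotonated form does. At pH = 0.9, the predominant species is H₂CO₃.

H₂CO₃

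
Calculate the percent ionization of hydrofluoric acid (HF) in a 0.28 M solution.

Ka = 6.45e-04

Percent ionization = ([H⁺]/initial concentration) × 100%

Using Ka equilibrium: x² + Ka×x - Ka×C = 0. Solving: [H⁺] = 1.3120e-02. Percent = (1.3120e-02/0.28) × 100

Percent ionization = 4.69%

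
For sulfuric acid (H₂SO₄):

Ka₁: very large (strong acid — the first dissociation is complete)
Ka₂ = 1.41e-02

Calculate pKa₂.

pKa₂ = -log(Ka₂) = -log(1.41e-02) = 1.85.

pK_{a2} = 1.85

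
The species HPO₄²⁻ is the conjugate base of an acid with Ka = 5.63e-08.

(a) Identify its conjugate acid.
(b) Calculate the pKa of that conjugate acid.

(a) The conjugate acid is formed by adding one H⁺ to HPO₄²⁻, giving H₂PO₄⁻. (b) pKa = -log(Ka) = -log(5.63e-08) = 7.25.

Conjugate acid: H₂PO₄⁻; pK_a = 7.25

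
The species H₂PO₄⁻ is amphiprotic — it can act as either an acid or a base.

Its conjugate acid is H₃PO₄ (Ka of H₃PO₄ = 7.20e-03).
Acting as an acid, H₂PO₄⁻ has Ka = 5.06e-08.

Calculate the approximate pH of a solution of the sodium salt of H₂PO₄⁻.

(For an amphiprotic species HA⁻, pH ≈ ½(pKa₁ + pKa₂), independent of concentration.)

pKa₁ = -log(7.20e-03) = 2.14; pKa₂ = -log(5.06e-08) = 7.30. For an amphiprotic species, pH ≈ ½(pKa₁ + pKa₂) = ½(2.14 + 7.30) = 4.72.

pH = 4.72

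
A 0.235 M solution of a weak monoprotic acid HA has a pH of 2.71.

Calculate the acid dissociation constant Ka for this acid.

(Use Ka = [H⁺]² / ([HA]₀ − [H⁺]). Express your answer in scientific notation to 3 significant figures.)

[H⁺] = 10^(−pH) = 10^(−2.71) = 1.950e-03 M. For HA ⇌ H⁺ + A⁻, Ka = [H⁺][A⁻]/[HA] = [H⁺]² / ([HA]₀ − [H⁺]) = (1.950e-03)² / (0.235 − 1.950e-03) = 1.63e-05.

K_a = 1.63e-05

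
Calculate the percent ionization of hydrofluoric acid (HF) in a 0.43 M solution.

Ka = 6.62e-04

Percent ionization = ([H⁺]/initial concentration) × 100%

Using Ka equilibrium: x² + Ka×x - Ka×C = 0. Solving: [H⁺] = 1.6544e-02. Percent = (1.6544e-02/0.43) × 100

Percent ionization = 3.85%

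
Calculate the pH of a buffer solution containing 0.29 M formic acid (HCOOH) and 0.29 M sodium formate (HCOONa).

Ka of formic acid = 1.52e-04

pKa = -log(1.52e-04) = 3.82. pH = pKa + log([A⁻]/[HA]) = 3.82 + log(0.29/0.29)

pH = 3.82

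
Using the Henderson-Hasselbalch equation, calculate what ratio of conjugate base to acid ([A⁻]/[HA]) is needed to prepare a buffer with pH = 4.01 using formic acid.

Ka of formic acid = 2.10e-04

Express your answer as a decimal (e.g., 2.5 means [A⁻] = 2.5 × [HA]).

pKa = -log(2.10e-04) = 3.6778. pH = pKa + log([A⁻]/[HA]), so log([A⁻]/[HA]) = pH − pKa = 4.01 − 3.6778 = 0.3322. [A⁻]/[HA] = 10^(0.3322) = 2.15

[A⁻]/[HA] = 2.15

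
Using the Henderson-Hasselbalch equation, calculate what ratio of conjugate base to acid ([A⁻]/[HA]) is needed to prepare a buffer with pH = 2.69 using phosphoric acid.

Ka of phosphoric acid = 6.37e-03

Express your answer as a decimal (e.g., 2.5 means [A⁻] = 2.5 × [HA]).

pKa = -log(6.37e-03) = 2.1959. pH = pKa + log([A⁻]/[HA]), so log([A⁻]/[HA]) = pH − pKa = 2.69 − 2.1959 = 0.4941. [A⁻]/[HA] = 10^(0.4941) = 3.12

[A⁻]/[HA] = 3.12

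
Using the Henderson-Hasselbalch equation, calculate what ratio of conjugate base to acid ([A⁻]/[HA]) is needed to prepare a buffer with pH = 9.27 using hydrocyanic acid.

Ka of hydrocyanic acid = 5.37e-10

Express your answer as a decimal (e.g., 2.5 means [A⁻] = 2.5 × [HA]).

pKa = -log(5.37e-10) = 9.2700. pH = pKa + log([A⁻]/[HA]), so log([A⁻]/[HA]) = pH − pKa = 9.27 − 9.2700 = -0.0000. [A⁻]/[HA] = 10^(-0.0000) = 1.00

[A⁻]/[HA] = 1.00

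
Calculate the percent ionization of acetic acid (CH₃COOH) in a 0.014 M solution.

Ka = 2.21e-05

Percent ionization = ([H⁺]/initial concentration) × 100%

Using Ka equilibrium: x² + Ka×x - Ka×C = 0. Solving: [H⁺] = 5.4530e-04. Percent = (5.4530e-04/0.014) × 100

Percent ionization = 3.89%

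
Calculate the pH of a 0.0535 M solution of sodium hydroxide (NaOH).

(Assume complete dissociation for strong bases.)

[OH⁻] = 0.0535 M for strong base. pOH = -log[OH⁻] = 1.27, pH = 14 - pOH

pH = 12.73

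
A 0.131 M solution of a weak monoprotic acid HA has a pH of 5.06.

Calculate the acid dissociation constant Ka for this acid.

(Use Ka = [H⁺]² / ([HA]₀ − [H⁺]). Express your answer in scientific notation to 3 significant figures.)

[H⁺] = 10^(−pH) = 10^(−5.06) = 8.710e-06 M. For HA ⇌ H⁺ + A⁻, Ka = [H⁺][A⁻]/[HA] = [H⁺]² / ([HA]₀ − [H⁺]) = (8.710e-06)² / (0.131 − 8.710e-06) = 5.79e-10.

K_a = 5.79e-10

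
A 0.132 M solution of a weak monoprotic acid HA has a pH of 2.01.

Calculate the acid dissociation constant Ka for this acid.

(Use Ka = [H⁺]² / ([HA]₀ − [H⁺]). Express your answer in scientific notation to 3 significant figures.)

[H⁺] = 10^(−pH) = 10^(−2.01) = 9.772e-03 M. For HA ⇌ H⁺ + A⁻, Ka = [H⁺][A⁻]/[HA] = [H⁺]² / ([HA]₀ − [H⁺]) = (9.772e-03)² / (0.132 − 9.772e-03) = 7.81e-04.

K_a = 7.81e-04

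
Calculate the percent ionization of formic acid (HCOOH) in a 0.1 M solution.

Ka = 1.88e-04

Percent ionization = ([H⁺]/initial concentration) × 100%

Using Ka equilibrium: x² + Ka×x - Ka×C = 0. Solving: [H⁺] = 4.2429e-03. Percent = (4.2429e-03/0.1) × 100

Percent ionization = 4.24%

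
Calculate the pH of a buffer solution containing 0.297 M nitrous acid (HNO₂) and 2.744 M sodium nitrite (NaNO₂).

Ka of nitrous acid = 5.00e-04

pKa = -log(5.00e-04) = 3.30. pH = pKa + log([A⁻]/[HA]) = 3.30 + log(2.744/0.297)

pH = 4.27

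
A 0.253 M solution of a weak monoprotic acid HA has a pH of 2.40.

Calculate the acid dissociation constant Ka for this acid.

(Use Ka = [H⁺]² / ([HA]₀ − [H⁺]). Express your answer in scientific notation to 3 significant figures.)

[H⁺] = 10^(−pH) = 10^(−2.40) = 3.981e-03 M. For HA ⇌ H⁺ + A⁻, Ka = [H⁺][A⁻]/[HA] = [H⁺]² / ([HA]₀ − [H⁺]) = (3.981e-03)² / (0.253 − 3.981e-03) = 6.36e-05.

K_a = 6.36e-05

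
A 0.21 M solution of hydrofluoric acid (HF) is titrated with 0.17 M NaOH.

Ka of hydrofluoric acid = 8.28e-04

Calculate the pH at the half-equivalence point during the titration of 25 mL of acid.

At half-equivalence [HA] = [A⁻], so Henderson-Hasselbalch gives pH = pKa = -log(8.28e-04) = 3.08.

pH = pKa = 3.08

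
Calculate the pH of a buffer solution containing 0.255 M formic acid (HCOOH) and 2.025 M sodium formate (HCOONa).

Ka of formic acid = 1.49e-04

pKa = -log(1.49e-04) = 3.83. pH = pKa + log([A⁻]/[HA]) = 3.83 + log(2.025/0.255)

pH = 4.73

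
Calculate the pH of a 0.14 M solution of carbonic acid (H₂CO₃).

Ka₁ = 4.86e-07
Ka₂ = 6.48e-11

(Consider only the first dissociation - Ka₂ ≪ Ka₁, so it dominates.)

First dissociation dominates. From Ka₁ = [H⁺][HA⁻]/[H₂A], x² + Ka₁·x − Ka₁·C = 0 with C = 0.14 M and Ka₁ = 4.86e-07. Solving: [H⁺] = (−Ka₁ + √(Ka₁² + 4·Ka₁·C)) / 2 = 2.6060e-04 M. pH = -log(2.6060e-04) = 3.58.

pH = 3.58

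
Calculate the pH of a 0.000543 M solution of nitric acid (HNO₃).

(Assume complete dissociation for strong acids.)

[H⁺] = 0.000543 M for strong acid. pH = -log[H⁺] = -log(0.000543)

pH = 3.27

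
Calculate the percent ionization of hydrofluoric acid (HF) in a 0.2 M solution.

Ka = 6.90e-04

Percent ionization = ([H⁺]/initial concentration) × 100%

Using Ka equilibrium: x² + Ka×x - Ka×C = 0. Solving: [H⁺] = 1.1407e-02. Percent = (1.1407e-02/0.2) × 100

Percent ionization = 5.7%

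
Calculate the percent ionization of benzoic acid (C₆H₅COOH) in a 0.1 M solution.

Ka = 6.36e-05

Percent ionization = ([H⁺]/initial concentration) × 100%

Using Ka equilibrium: x² + Ka×x - Ka×C = 0. Solving: [H⁺] = 2.4903e-03. Percent = (2.4903e-03/0.1) × 100

Percent ionization = 2.49%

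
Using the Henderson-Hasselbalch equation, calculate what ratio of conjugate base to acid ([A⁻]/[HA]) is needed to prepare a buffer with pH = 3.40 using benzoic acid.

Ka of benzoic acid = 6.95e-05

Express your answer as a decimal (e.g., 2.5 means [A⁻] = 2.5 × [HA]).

pKa = -log(6.95e-05) = 4.1580. pH = pKa + log([A⁻]/[HA]), so log([A⁻]/[HA]) = pH − pKa = 3.40 − 4.1580 = -0.7580. [A⁻]/[HA] = 10^(-0.7580) = 0.175

[A⁻]/[HA] = 0.175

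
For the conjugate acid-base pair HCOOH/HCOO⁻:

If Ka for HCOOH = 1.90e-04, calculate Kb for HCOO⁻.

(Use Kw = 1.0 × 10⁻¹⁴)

For a conjugate pair Ka × Kb = Kw, so Kb = Kw/Ka = 1.0 × 10⁻¹⁴ / 1.90e-04 = 5.26e-11.

K_b = 5.26e-11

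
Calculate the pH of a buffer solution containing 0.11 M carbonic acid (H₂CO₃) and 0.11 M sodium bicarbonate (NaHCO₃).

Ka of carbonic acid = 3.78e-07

pKa = -log(3.78e-07) = 6.42. pH = pKa + log([A⁻]/[HA]) = 6.42 + log(0.11/0.11)

pH = 6.42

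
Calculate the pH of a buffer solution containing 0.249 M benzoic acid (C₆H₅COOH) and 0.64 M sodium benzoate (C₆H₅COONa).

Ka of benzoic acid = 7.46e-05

pKa = -log(7.46e-05) = 4.13. pH = pKa + log([A⁻]/[HA]) = 4.13 + log(0.64/0.249)

pH = 4.54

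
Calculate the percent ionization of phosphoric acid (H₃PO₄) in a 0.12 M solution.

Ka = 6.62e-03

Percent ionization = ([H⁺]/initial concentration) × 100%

Using Ka equilibrium: x² + Ka×x - Ka×C = 0. Solving: [H⁺] = 2.5069e-02. Percent = (2.5069e-02/0.12) × 100

Percent ionization = 20.9%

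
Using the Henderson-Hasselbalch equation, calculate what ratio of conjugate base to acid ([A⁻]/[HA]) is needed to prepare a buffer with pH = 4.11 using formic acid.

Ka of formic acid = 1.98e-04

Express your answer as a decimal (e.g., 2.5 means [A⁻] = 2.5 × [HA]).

pKa = -log(1.98e-04) = 3.7033. pH = pKa + log([A⁻]/[HA]), so log([A⁻]/[HA]) = pH − pKa = 4.11 − 3.7033 = 0.4067. [A⁻]/[HA] = 10^(0.4067) = 2.55

[A⁻]/[HA] = 2.55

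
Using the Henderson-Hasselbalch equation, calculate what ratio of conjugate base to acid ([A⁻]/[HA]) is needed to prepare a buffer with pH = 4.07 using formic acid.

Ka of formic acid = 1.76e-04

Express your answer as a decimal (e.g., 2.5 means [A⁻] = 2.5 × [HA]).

pKa = -log(1.76e-04) = 3.7545. pH = pKa + log([A⁻]/[HA]), so log([A⁻]/[HA]) = pH − pKa = 4.07 − 3.7545 = 0.3155. [A⁻]/[HA] = 10^(0.3155) = 2.07

[A⁻]/[HA] = 2.07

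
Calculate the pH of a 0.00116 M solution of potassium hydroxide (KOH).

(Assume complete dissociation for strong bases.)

[OH⁻] = 0.00116 M for strong base. pOH = -log[OH⁻] = 2.94, pH = 14 - pOH

pH = 11.06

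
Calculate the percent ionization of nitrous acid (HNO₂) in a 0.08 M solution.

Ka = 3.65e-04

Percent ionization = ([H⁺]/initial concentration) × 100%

Using Ka equilibrium: x² + Ka×x - Ka×C = 0. Solving: [H⁺] = 5.2243e-03. Percent = (5.2243e-03/0.08) × 100

Percent ionization = 6.53%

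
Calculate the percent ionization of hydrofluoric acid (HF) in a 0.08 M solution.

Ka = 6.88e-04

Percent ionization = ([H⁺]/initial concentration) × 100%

Using Ka equilibrium: x² + Ka×x - Ka×C = 0. Solving: [H⁺] = 7.0829e-03. Percent = (7.0829e-03/0.08) × 100

Percent ionization = 8.85%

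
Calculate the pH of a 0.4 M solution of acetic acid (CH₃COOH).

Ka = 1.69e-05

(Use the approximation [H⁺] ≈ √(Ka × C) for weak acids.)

[H⁺] = √(Ka × C) = √(1.69e-05 × 0.4) = 2.6000e-03. pH = -log(2.6000e-03)

pH = 2.59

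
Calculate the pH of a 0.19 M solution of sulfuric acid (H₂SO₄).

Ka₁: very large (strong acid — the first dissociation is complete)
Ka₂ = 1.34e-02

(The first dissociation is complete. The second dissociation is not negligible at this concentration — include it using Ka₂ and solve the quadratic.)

First dissociation is complete: [H⁺]₀ = [HSO₄⁻]₀ = C = 0.19 M. Second dissociation HSO₄⁻ ⇌ H⁺ + SO₄²⁻: let x = [SO₄²⁻]. Ka₂ = (C + x)·x / (C − x) = 1.34e-02 → x² + (C + Ka₂)·x − Ka₂·C = 0 → x² + 0.20340·x − 2.546e-03 = 0. x = (−0.20340 + √(0.20340² + 4 × 2.546e-03)) / 2 = 1.1829e-02 M. [H⁺] = C + x = 0.19 + 1.1829e-02 = 2.0183e-01 M. pH = -log(2.0183e-01) = 0.70.

pH = 0.70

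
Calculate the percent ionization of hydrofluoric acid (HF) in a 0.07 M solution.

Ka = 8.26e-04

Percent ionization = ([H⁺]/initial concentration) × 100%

Using Ka equilibrium: x² + Ka×x - Ka×C = 0. Solving: [H⁺] = 7.2022e-03. Percent = (7.2022e-03/0.07) × 100

Percent ionization = 10.3%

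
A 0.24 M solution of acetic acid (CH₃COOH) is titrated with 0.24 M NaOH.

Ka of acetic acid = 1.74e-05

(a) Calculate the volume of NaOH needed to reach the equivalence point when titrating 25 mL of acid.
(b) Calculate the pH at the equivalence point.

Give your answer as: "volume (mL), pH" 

moles acid = 0.24 × 25/1000 = 0.006 mol; V_base = moles/0.24 × 1000 = 25.0 mL. At equivalence only the conjugate base is present: [A⁻] = 0.006/0.050 = 1.2000e-01 M. Kb = Kw/Ka = 5.75e-10; [OH⁻] = √(Kb × [A⁻]) = 8.3045e-06; pOH = 5.08; pH = 14 - pOH = 8.92.

V = 25.0 mL, pH = 8.92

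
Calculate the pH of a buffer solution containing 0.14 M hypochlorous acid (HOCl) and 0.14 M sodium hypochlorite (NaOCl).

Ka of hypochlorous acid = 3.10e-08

pKa = -log(3.10e-08) = 7.51. pH = pKa + log([A⁻]/[HA]) = 7.51 + log(0.14/0.14)

pH = 7.51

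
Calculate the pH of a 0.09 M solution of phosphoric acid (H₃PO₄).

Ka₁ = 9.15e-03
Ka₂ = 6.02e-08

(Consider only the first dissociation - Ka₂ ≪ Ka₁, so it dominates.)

First dissociation dominates. From Ka₁ = [H⁺][HA⁻]/[H₂A], x² + Ka₁·x − Ka₁·C = 0 with C = 0.09 M and Ka₁ = 9.15e-03. Solving: [H⁺] = (−Ka₁ + √(Ka₁² + 4·Ka₁·C)) / 2 = 2.4484e-02 M. pH = -log(2.4484e-02) = 1.61.

pH = 1.61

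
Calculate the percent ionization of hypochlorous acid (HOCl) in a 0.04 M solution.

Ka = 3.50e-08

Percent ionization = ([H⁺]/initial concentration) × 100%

Using Ka equilibrium: x² + Ka×x - Ka×C = 0. Solving: [H⁺] = 3.7399e-05. Percent = (3.7399e-05/0.04) × 100

Percent ionization = 0.0935%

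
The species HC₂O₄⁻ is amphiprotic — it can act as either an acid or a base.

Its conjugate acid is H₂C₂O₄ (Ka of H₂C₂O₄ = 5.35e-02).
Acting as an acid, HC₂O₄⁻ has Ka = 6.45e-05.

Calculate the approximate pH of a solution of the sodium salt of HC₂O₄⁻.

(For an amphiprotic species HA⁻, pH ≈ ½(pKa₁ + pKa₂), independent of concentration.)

pKa₁ = -log(5.35e-02) = 1.27; pKa₂ = -log(6.45e-05) = 4.19. For an amphiprotic species, pH ≈ ½(pKa₁ + pKa₂) = ½(1.27 + 4.19) = 2.73.

pH = 2.73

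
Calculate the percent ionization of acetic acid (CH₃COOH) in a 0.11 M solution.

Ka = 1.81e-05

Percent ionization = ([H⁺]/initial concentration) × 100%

Using Ka equilibrium: x² + Ka×x - Ka×C = 0. Solving: [H⁺] = 1.4020e-03. Percent = (1.4020e-03/0.11) × 100

Percent ionization = 1.27%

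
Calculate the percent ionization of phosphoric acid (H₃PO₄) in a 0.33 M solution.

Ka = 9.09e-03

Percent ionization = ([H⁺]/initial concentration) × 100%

Using Ka equilibrium: x² + Ka×x - Ka×C = 0. Solving: [H⁺] = 5.0413e-02. Percent = (5.0413e-02/0.33) × 100

Percent ionization = 15.3%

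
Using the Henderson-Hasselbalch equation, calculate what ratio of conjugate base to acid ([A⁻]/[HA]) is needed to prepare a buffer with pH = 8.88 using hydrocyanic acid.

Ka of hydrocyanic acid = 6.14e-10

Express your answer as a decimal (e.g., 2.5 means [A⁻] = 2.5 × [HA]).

pKa = -log(6.14e-10) = 9.2118. pH = pKa + log([A⁻]/[HA]), so log([A⁻]/[HA]) = pH − pKa = 8.88 − 9.2118 = -0.3318. [A⁻]/[HA] = 10^(-0.3318) = 0.466

[A⁻]/[HA] = 0.466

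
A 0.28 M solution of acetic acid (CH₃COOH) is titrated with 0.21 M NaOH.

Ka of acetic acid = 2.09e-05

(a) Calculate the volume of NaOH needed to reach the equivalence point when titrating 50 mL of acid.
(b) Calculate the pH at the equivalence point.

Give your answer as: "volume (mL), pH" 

moles acid = 0.28 × 50/1000 = 0.014 mol; V_base = moles/0.21 × 1000 = 66.7 mL. At equivalence only the conjugate base is present: [A⁻] = 0.014/0.117 = 1.2000e-01 M. Kb = Kw/Ka = 4.78e-10; [OH⁻] = √(Kb × [A⁻]) = 7.5774e-06; pOH = 5.12; pH = 14 - pOH = 8.88.

V = 66.7 mL, pH = 8.88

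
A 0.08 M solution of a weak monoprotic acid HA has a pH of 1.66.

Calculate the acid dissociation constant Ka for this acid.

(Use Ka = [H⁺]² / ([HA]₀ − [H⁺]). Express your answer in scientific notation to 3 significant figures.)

[H⁺] = 10^(−pH) = 10^(−1.66) = 2.188e-02 M. For HA ⇌ H⁺ + A⁻, Ka = [H⁺][A⁻]/[HA] = [H⁺]² / ([HA]₀ − [H⁺]) = (2.188e-02)² / (0.08 − 2.188e-02) = 8.23e-03.

K_a = 8.23e-03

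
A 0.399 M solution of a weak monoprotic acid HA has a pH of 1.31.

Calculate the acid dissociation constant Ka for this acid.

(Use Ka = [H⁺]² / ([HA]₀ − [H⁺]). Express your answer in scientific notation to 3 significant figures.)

[H⁺] = 10^(−pH) = 10^(−1.31) = 4.898e-02 M. For HA ⇌ H⁺ + A⁻, Ka = [H⁺][A⁻]/[HA] = [H⁺]² / ([HA]₀ − [H⁺]) = (4.898e-02)² / (0.399 − 4.898e-02) = 6.85e-03.

K_a = 6.85e-03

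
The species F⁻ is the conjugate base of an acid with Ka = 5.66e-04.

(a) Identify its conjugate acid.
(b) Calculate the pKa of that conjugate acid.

(a) The conjugate acid is formed by adding one H⁺ to F⁻, giving HF. (b) pKa = -log(Ka) = -log(5.66e-04) = 3.25.

Conjugate acid: HF; pK_a = 3.25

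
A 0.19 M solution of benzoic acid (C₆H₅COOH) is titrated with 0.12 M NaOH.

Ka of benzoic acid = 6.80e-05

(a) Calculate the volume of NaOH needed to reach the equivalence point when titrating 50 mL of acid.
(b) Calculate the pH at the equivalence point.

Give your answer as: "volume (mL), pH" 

moles acid = 0.19 × 50/1000 = 0.0095 mol; V_base = moles/0.12 × 1000 = 79.2 mL. At equivalence only the conjugate base is present: [A⁻] = 0.0095/0.129 = 7.3548e-02 M. Kb = Kw/Ka = 1.47e-10; [OH⁻] = √(Kb × [A⁻]) = 3.2888e-06; pOH = 5.48; pH = 14 - pOH = 8.52.

V = 79.2 mL, pH = 8.52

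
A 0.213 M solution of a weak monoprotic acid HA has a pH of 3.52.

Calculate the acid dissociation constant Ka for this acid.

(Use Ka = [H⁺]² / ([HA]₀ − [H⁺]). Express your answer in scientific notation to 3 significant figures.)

[H⁺] = 10^(−pH) = 10^(−3.52) = 3.020e-04 M. For HA ⇌ H⁺ + A⁻, Ka = [H⁺][A⁻]/[HA] = [H⁺]² / ([HA]₀ − [H⁺]) = (3.020e-04)² / (0.213 − 3.020e-04) = 4.29e-07.

K_a = 4.29e-07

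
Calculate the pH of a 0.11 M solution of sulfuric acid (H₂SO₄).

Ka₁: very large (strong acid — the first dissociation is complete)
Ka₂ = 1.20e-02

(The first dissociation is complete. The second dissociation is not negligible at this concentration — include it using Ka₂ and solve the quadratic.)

First dissociation is complete: [H⁺]₀ = [HSO₄⁻]₀ = C = 0.11 M. Second dissociation HSO₄⁻ ⇌ H⁺ + SO₄²⁻: let x = [SO₄²⁻]. Ka₂ = (C + x)·x / (C − x) = 1.20e-02 → x² + (C + Ka₂)·x − Ka₂·C = 0 → x² + 0.12200·x − 1.320e-03 = 0. x = (−0.12200 + √(0.12200² + 4 × 1.320e-03)) / 2 = 1.0000e-02 M. [H⁺] = C + x = 0.11 + 1.0000e-02 = 1.2000e-01 M. pH = -log(1.2000e-01) = 0.92.

pH = 0.92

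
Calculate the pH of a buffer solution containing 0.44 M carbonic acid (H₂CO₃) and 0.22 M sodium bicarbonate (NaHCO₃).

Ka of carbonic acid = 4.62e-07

pKa = -log(4.62e-07) = 6.34. pH = pKa + log([A⁻]/[HA]) = 6.34 + log(0.22/0.44)

pH = 6.03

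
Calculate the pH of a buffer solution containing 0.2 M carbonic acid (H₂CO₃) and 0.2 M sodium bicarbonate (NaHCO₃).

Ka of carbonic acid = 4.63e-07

pKa = -log(4.63e-07) = 6.33. pH = pKa + log([A⁻]/[HA]) = 6.33 + log(0.2/0.2)

pH = 6.33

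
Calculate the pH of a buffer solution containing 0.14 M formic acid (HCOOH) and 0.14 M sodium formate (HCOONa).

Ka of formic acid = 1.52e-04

pKa = -log(1.52e-04) = 3.82. pH = pKa + log([A⁻]/[HA]) = 3.82 + log(0.14/0.14)

pH = 3.82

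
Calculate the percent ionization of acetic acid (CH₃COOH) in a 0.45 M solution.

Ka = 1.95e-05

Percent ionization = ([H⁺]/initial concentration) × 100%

Using Ka equilibrium: x² + Ka×x - Ka×C = 0. Solving: [H⁺] = 2.9525e-03. Percent = (2.9525e-03/0.45) × 100

Percent ionization = 0.656%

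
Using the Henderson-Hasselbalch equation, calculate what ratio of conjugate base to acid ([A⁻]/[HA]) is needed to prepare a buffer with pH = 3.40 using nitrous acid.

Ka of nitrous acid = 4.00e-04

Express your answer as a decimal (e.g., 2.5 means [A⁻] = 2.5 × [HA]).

pKa = -log(4.00e-04) = 3.3979. pH = pKa + log([A⁻]/[HA]), so log([A⁻]/[HA]) = pH − pKa = 3.40 − 3.3979 = 0.0021. [A⁻]/[HA] = 10^(0.0021) = 1.00

[A⁻]/[HA] = 1.00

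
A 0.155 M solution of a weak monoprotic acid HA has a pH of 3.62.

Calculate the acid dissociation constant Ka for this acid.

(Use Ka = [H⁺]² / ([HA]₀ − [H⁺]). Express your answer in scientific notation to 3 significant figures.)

[H⁺] = 10^(−pH) = 10^(−3.62) = 2.399e-04 M. For HA ⇌ H⁺ + A⁻, Ka = [H⁺][A⁻]/[HA] = [H⁺]² / ([HA]₀ − [H⁺]) = (2.399e-04)² / (0.155 − 2.399e-04) = 3.72e-07.

K_a = 3.72e-07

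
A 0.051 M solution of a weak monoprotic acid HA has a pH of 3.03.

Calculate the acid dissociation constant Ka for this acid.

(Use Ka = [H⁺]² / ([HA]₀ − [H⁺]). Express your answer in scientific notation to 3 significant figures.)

[H⁺] = 10^(−pH) = 10^(−3.03) = 9.333e-04 M. For HA ⇌ H⁺ + A⁻, Ka = [H⁺][A⁻]/[HA] = [H⁺]² / ([HA]₀ − [H⁺]) = (9.333e-04)² / (0.051 − 9.333e-04) = 1.74e-05.

K_a = 1.74e-05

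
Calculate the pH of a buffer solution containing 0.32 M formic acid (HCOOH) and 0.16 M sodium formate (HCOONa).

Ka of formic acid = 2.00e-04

pKa = -log(2.00e-04) = 3.70. pH = pKa + log([A⁻]/[HA]) = 3.70 + log(0.16/0.32)

pH = 3.40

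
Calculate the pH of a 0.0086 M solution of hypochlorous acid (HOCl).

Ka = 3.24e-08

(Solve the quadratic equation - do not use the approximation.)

x² + Ka×x - Ka×C = 0. Using quadratic formula: [H⁺] = 1.6676e-05

pH = 4.78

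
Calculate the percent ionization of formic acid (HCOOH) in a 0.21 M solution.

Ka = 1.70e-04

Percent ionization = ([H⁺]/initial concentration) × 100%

Using Ka equilibrium: x² + Ka×x - Ka×C = 0. Solving: [H⁺] = 5.8906e-03. Percent = (5.8906e-03/0.21) × 100

Percent ionization = 2.81%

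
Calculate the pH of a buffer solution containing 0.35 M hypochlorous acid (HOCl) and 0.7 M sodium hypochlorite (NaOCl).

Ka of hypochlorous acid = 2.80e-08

pKa = -log(2.80e-08) = 7.55. pH = pKa + log([A⁻]/[HA]) = 7.55 + log(0.7/0.35)

pH = 7.85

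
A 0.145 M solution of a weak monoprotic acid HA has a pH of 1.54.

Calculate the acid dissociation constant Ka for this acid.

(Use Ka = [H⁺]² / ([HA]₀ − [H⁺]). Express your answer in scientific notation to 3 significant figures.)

[H⁺] = 10^(−pH) = 10^(−1.54) = 2.884e-02 M. For HA ⇌ H⁺ + A⁻, Ka = [H⁺][A⁻]/[HA] = [H⁺]² / ([HA]₀ − [H⁺]) = (2.884e-02)² / (0.145 − 2.884e-02) = 7.16e-03.

K_a = 7.16e-03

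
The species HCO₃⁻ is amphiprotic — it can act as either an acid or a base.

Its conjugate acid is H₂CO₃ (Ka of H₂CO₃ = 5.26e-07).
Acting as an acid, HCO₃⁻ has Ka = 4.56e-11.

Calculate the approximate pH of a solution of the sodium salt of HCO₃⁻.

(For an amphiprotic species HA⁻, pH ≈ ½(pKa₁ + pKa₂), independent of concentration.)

pKa₁ = -log(5.26e-07) = 6.28; pKa₂ = -log(4.56e-11) = 10.34. For an amphiprotic species, pH ≈ ½(pKa₁ + pKa₂) = ½(6.28 + 10.34) = 8.31.

pH = 8.31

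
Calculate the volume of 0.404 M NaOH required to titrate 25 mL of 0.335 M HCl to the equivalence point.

At equivalence: moles acid = moles base. moles HCl = 0.335 × 25/1000 = 0.008375 mol. V_base = moles / 0.404 × 1000 = 20.7 mL.

V_{base} = 20.7 mL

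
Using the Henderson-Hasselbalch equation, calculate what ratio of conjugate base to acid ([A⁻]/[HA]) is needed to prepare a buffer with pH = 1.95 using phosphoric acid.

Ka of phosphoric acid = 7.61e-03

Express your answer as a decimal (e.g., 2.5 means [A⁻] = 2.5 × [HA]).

pKa = -log(7.61e-03) = 2.1186. pH = pKa + log([A⁻]/[HA]), so log([A⁻]/[HA]) = pH − pKa = 1.95 − 2.1186 = -0.1686. [A⁻]/[HA] = 10^(-0.1686) = 0.678

[A⁻]/[HA] = 0.678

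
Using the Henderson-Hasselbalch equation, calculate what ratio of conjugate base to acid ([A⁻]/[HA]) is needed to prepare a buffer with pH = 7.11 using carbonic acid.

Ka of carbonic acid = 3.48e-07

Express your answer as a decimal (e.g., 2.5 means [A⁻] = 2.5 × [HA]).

pKa = -log(3.48e-07) = 6.4584. pH = pKa + log([A⁻]/[HA]), so log([A⁻]/[HA]) = pH − pKa = 7.11 − 6.4584 = 0.6516. [A⁻]/[HA] = 10^(0.6516) = 4.48

[A⁻]/[HA] = 4.48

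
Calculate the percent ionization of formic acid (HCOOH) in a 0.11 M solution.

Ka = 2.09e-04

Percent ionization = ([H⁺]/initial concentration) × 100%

Using Ka equilibrium: x² + Ka×x - Ka×C = 0. Solving: [H⁺] = 4.6914e-03. Percent = (4.6914e-03/0.11) × 100

Percent ionization = 4.26%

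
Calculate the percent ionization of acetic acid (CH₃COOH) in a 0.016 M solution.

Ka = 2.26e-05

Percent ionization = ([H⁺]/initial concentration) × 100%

Using Ka equilibrium: x² + Ka×x - Ka×C = 0. Solving: [H⁺] = 5.9014e-04. Percent = (5.9014e-04/0.016) × 100

Percent ionization = 3.69%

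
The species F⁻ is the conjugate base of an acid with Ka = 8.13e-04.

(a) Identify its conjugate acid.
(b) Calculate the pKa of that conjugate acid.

(a) The conjugate acid is formed by adding one H⁺ to F⁻, giving HF. (b) pKa = -log(Ka) = -log(8.13e-04) = 3.09.

Conjugate acid: HF; pK_a = 3.09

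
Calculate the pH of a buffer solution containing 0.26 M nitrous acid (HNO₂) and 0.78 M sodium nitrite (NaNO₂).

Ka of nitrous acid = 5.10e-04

pKa = -log(5.10e-04) = 3.29. pH = pKa + log([A⁻]/[HA]) = 3.29 + log(0.78/0.26)

pH = 3.77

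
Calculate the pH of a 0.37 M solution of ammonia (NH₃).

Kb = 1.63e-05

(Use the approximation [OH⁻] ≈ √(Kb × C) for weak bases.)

[OH⁻] = √(Kb × C) = √(1.63e-05 × 0.37) = 2.4558e-03. pOH = 2.61, pH = 14 - pOH

pH = 11.39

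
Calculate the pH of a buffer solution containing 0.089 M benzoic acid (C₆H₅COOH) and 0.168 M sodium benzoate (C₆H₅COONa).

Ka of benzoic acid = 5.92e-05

pKa = -log(5.92e-05) = 4.23. pH = pKa + log([A⁻]/[HA]) = 4.23 + log(0.168/0.089)

pH = 4.50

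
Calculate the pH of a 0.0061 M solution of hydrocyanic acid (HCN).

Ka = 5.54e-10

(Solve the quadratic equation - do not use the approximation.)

x² + Ka×x - Ka×C = 0. Using quadratic formula: [H⁺] = 1.8380e-06

pH = 5.74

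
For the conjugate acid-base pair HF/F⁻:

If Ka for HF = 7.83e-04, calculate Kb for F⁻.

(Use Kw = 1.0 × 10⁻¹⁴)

For a conjugate pair Ka × Kb = Kw, so Kb = Kw/Ka = 1.0 × 10⁻¹⁴ / 7.83e-04 = 1.28e-11.

K_b = 1.28e-11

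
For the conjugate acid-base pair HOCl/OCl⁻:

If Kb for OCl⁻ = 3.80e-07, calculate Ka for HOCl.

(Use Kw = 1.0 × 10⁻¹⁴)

For a conjugate pair Ka × Kb = Kw, so Ka = Kw/Kb = 1.0 × 10⁻¹⁴ / 3.80e-07 = 2.63e-08.

K_a = 2.63e-08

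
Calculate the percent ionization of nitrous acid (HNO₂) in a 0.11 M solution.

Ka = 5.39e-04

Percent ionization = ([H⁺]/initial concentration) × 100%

Using Ka equilibrium: x² + Ka×x - Ka×C = 0. Solving: [H⁺] = 7.4352e-03. Percent = (7.4352e-03/0.11) × 100

Percent ionization = 6.76%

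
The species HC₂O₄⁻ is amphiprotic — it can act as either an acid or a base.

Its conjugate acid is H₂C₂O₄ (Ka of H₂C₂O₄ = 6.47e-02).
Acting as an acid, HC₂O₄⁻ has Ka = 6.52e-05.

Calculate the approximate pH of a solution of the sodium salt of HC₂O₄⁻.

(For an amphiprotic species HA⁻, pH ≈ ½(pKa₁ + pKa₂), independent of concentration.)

pKa₁ = -log(6.47e-02) = 1.19; pKa₂ = -log(6.52e-05) = 4.19. For an amphiprotic species, pH ≈ ½(pKa₁ + pKa₂) = ½(1.19 + 4.19) = 2.69.

pH = 2.69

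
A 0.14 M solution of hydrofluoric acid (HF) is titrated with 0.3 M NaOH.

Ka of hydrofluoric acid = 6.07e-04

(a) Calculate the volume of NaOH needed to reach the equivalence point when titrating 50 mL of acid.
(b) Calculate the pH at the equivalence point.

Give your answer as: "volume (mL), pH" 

moles acid = 0.14 × 50/1000 = 0.007 mol; V_base = moles/0.3 × 1000 = 23.3 mL. At equivalence only the conjugate base is present: [A⁻] = 0.007/0.073 = 9.5455e-02 M. Kb = Kw/Ka = 1.65e-11; [OH⁻] = √(Kb × [A⁻]) = 1.2540e-06; pOH = 5.90; pH = 14 - pOH = 8.10.

V = 23.3 mL, pH = 8.10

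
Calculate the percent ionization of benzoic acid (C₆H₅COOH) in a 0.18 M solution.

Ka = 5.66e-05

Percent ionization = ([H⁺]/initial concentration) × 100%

Using Ka equilibrium: x² + Ka×x - Ka×C = 0. Solving: [H⁺] = 3.1637e-03. Percent = (3.1637e-03/0.18) × 100

Percent ionization = 1.76%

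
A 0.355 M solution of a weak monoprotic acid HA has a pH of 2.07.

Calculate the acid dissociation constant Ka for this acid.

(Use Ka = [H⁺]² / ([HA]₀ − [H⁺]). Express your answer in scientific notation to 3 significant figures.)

[H⁺] = 10^(−pH) = 10^(−2.07) = 8.511e-03 M. For HA ⇌ H⁺ + A⁻, Ka = [H⁺][A⁻]/[HA] = [H⁺]² / ([HA]₀ − [H⁺]) = (8.511e-03)² / (0.355 − 8.511e-03) = 2.09e-04.

K_a = 2.09e-04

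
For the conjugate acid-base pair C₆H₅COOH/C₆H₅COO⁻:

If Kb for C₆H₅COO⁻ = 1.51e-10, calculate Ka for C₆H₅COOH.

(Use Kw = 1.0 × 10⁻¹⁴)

For a conjugate pair Ka × Kb = Kw, so Ka = Kw/Kb = 1.0 × 10⁻¹⁴ / 1.51e-10 = 6.62e-05.

K_a = 6.62e-05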